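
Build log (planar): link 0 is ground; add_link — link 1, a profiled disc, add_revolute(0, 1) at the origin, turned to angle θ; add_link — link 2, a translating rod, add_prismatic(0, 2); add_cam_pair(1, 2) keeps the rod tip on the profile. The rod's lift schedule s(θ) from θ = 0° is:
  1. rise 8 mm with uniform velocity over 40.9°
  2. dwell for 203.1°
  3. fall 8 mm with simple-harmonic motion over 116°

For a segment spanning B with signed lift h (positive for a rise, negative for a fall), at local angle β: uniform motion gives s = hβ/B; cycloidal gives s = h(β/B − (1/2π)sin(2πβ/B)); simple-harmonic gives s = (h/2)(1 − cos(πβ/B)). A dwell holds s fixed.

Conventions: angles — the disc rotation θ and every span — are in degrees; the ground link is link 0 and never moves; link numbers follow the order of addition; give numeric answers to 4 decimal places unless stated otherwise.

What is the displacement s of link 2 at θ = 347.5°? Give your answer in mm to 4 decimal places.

seg 1 [0°–40.9°] uniform, h=8: full span → s += 8 → s = 8.0000
seg 2 [40.9°–244°] dwell: s stays 8.0000
seg 3 [244°–360°] simple-harmonic, h=-8: θ=347.5° here. β=103.5, B=116. -8/2·(1 − cos(π·0.8922)) = -7.7730 → s = 0.2270

0.2270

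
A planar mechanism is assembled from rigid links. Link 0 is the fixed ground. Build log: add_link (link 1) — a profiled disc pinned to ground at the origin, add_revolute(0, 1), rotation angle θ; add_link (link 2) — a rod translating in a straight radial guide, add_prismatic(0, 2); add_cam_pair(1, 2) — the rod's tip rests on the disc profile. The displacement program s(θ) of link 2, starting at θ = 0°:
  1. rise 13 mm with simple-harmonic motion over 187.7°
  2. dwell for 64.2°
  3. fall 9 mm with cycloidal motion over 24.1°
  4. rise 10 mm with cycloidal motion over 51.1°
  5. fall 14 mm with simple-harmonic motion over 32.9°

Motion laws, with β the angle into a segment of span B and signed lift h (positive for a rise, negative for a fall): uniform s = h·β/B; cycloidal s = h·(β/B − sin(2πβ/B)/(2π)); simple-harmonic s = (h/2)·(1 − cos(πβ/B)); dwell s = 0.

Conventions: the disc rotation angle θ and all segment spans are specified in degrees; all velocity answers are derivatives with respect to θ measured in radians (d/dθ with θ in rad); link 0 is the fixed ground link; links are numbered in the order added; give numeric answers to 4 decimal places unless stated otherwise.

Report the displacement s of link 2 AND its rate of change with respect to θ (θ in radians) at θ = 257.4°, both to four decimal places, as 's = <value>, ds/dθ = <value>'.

seg 1 [0°–187.7°] simple-harmonic, h=13: full span → s += 13 → s = 13.0000
seg 2 [187.7°–251.9°] dwell: s stays 13.0000
seg 3 [251.9°–276°] cycloidal, h=-9: θ=257.4° here. β=5.5, B=24.1. -9·(0.2282 − sin(2π·0.2282)/(2π)) = -0.6349 → s = 12.3651
velocity in seg [251.9°–276°] (cycloidal), θ in radians: β = 5.5° = 0.0960 rad, B = 24.1° = 0.4206 rad; ds/dθ = (h/B)(1 − cos(2πβ/B)) = ((-9)/0.4206)(1 − cos(2π·0.2282)) = -18.477232 mm/rad

s = 12.3651, ds/dθ = -18.4772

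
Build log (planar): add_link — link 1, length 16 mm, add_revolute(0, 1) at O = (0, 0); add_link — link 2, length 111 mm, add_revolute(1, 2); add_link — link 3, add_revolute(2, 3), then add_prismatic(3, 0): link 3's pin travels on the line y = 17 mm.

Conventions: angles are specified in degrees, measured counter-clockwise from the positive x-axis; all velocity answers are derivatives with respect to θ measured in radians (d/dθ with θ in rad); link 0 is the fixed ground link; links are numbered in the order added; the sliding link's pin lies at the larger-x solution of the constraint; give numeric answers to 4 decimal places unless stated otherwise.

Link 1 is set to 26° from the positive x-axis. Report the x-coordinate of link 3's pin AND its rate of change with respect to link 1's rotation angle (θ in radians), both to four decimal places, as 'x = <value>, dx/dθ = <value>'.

geometry: r = 16 mm, L = 111 mm, e = 17 mm
crank pin P = (r cos θ, r sin θ) = (14.380705, 7.013938)
h = r sin θ − e = 7.013938 − 17 = -9.986062
x = r cos θ + √(L² − h²) = 14.380705 + 110.549892 = 124.930597
dx/dθ = −r sin θ − h·r cos θ/√(L² − h²) (θ in radians; h = -9.986062) = -5.714918

x = 124.9306, dx/dθ = -5.7149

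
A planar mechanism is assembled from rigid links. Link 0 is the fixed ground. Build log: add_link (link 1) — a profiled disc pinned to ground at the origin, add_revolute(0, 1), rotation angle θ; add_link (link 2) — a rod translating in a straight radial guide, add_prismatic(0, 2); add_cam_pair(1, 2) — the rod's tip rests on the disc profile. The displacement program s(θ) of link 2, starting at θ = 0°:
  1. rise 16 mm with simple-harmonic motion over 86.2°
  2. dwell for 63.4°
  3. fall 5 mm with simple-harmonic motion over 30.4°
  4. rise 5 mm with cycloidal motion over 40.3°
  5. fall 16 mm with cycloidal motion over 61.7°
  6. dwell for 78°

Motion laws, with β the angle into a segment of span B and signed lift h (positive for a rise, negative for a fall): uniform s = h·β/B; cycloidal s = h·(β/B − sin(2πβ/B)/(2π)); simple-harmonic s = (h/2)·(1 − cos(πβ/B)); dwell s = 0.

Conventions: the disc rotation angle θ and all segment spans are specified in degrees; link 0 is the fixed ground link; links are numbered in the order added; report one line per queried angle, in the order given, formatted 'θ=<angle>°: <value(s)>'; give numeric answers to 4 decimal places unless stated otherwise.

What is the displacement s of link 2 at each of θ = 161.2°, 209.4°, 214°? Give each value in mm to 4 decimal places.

seg 1 [0°–86.2°] simple-harmonic, h=16: full span → s += 16 → s = 16.0000
seg 2 [86.2°–149.6°] dwell: s stays 16.0000
seg 3 [149.6°–180°] simple-harmonic, h=-5: θ=161.2° here. β=11.6, B=30.4. -5/2·(1 − cos(π·0.3816)) = -1.5912 → s = 14.4088
seg 3 [149.6°–180°] simple-harmonic, h=-5: full span → s += -5 → s = 11.0000
seg 4 [180°–220.3°] cycloidal, h=5: θ=209.4° here. β=29.4, B=40.3. 5·(0.7295 − sin(2π·0.7295)/(2π)) = 4.4368 → s = 15.4368
seg 4 [180°–220.3°] cycloidal, h=5: θ=214° here. β=34, B=40.3. 5·(0.8437 − sin(2π·0.8437)/(2π)) = 4.8802 → s = 15.8802

θ=161.2°: 14.4088
θ=209.4°: 15.4368
θ=214°: 15.8802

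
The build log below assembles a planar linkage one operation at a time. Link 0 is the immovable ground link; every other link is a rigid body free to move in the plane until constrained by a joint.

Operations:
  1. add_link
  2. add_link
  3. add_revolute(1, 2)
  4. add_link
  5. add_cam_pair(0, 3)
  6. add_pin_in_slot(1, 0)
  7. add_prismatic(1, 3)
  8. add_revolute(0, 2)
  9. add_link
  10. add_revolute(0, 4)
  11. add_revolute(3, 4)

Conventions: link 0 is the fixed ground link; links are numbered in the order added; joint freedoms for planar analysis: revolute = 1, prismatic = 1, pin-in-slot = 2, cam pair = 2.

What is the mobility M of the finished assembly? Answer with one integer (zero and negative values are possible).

link 0 = ground. State L|J1|J2 = 1|0|0
+link1  2|0|0
+link2  3|0|0
R(1,2) f=1→J1  3|1|0
+link3  4|1|0
C(0,3) f=2→J2  4|1|1
PS(1,0) f=2→J2  4|1|2
P(1,3) f=1→J1  4|2|2
R(0,2) f=1→J1  4|3|2
+link4  5|3|2
R(0,4) f=1→J1  5|4|2
R(3,4) f=1→J1  5|5|2
M = 3(5−1)−2·5−2 = 12−10−2 = 0

M = 0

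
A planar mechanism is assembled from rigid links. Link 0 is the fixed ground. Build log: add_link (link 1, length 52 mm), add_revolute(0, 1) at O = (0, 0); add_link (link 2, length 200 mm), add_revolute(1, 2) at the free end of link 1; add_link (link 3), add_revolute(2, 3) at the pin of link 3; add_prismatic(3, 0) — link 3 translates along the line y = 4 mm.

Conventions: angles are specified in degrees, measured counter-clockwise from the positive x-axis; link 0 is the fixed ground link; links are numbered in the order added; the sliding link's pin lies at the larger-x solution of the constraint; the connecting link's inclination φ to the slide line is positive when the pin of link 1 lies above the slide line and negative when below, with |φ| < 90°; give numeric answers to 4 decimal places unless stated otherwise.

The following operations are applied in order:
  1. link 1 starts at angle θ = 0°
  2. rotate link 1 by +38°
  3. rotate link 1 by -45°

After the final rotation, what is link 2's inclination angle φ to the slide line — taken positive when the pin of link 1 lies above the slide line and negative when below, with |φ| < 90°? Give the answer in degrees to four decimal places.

geometry: r = 52 mm, L = 200 mm, e = 4 mm; θ starts at 0°
rotate link 1 by +38°: θ ← 0° +38° = 38°
rotate link 1 by -45°: θ ← 38° -45° = -7°
h = r sin θ − e = -6.337206 − 4 = -10.337206
sin φ = h / L = -10.337206 / 200 = -0.05168603
φ = arcsin(-0.05168603) = -2.962711°

-2.9627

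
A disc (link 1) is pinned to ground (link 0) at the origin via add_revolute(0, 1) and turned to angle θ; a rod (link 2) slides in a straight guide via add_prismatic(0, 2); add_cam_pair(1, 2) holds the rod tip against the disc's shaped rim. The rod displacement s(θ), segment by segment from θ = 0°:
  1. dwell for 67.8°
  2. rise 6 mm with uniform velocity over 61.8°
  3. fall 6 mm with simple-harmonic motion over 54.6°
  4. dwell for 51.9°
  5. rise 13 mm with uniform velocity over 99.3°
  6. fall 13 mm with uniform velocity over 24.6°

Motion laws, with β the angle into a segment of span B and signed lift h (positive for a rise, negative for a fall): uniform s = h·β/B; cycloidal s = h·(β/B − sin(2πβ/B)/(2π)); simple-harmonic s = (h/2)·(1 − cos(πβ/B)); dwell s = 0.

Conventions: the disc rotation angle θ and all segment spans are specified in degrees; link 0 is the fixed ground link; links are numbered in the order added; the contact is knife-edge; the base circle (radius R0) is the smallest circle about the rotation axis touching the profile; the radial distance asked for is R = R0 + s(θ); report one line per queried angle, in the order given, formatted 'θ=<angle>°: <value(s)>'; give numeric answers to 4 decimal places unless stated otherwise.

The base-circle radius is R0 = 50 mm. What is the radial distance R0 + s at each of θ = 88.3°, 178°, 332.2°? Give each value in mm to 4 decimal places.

segment 1 (0° to 67.8°, dwell): s unchanged at 0.0000
θ = 88.3° falls in segment 2 (67.8° to 129.6°, uniform, h = 6): β = 88.3 − 67.8 = 20.5°, B = 61.8°; Δs = 6·20.5/61.8 = 1.9903; s = 0.0000 + 1.9903 = 1.9903
segment 2 (67.8° to 129.6°, uniform, h = 6) is passed completely: s = 0.0000 + (6) = 6.0000
θ = 178° falls in segment 3 (129.6° to 184.2°, simple-harmonic, h = -6): β = 178 − 129.6 = 48.4°, B = 54.6°; Δs = -6/2·(1 − cos(π·0.8864)) = -5.8111; s = 6.0000 − 5.8111 = 0.1889
segment 3 (129.6° to 184.2°, simple-harmonic, h = -6) is passed completely: s = 6.0000 + (-6) = 0.0000
segment 4 (184.2° to 236.1°, dwell): s unchanged at 0.0000
θ = 332.2° falls in segment 5 (236.1° to 335.4°, uniform, h = 13): β = 332.2 − 236.1 = 96.1°, B = 99.3°; Δs = 13·96.1/99.3 = 12.5811; s = 0.0000 + 12.5811 = 12.5811
θ=88.3°: R = R0 + s = 50 + 1.9903 = 51.9903
θ=178°: R = R0 + s = 50 + 0.1889 = 50.1889
θ=332.2°: R = R0 + s = 50 + 12.5811 = 62.5811

θ=88.3°: 51.9903
θ=178°: 50.1889
θ=332.2°: 62.5811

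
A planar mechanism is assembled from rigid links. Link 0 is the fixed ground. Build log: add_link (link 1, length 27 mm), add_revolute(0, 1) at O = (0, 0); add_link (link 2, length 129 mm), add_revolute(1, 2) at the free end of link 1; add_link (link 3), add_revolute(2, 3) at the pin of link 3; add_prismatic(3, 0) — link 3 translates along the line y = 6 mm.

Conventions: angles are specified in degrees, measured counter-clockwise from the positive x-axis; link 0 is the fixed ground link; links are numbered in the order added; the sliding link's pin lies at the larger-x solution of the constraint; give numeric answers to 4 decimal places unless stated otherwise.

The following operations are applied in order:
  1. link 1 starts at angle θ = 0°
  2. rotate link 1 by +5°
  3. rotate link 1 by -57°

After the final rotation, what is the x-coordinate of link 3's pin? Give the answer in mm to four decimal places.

geometry: r = 27 mm, L = 129 mm, e = 6 mm; θ starts at 0°
rotate link 1 by +5°: θ ← 0° +5° = 5°
rotate link 1 by -57°: θ ← 5° -57° = -52°
crank pin P = (r cos θ, r sin θ) = (16.622860, -21.276290)
h = r sin θ − e = -21.276290 − 6 = -27.276290
x = r cos θ + √(L² − h²) = 16.622860 + 126.083322 = 142.706181

142.7062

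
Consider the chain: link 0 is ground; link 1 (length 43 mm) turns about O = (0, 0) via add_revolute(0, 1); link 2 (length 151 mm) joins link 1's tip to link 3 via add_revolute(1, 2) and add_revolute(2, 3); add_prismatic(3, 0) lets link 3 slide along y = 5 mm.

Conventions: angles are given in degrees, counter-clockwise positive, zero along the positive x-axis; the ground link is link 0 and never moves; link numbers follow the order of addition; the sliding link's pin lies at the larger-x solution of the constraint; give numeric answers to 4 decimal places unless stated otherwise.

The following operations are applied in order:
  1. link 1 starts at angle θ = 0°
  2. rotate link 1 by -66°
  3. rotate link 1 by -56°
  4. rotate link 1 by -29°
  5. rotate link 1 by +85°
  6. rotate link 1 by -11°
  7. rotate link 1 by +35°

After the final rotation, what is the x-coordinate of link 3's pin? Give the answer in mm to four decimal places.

geometry: r = 43 mm, L = 151 mm, e = 5 mm; θ starts at 0°
rotate link 1 by -66°: θ ← 0° -66° = -66°
rotate link 1 by -56°: θ ← -66° -56° = -122°
rotate link 1 by -29°: θ ← -122° -29° = -151°
rotate link 1 by +85°: θ ← -151° +85° = -66°
rotate link 1 by -11°: θ ← -66° -11° = -77°
rotate link 1 by +35°: θ ← -77° +35° = -42°
crank pin P = (r cos θ, r sin θ) = (31.955227, -28.772616)
h = r sin θ − e = -28.772616 − 5 = -33.772616
x = r cos θ + √(L² − h²) = 31.955227 + 147.174761 = 179.129989

179.1300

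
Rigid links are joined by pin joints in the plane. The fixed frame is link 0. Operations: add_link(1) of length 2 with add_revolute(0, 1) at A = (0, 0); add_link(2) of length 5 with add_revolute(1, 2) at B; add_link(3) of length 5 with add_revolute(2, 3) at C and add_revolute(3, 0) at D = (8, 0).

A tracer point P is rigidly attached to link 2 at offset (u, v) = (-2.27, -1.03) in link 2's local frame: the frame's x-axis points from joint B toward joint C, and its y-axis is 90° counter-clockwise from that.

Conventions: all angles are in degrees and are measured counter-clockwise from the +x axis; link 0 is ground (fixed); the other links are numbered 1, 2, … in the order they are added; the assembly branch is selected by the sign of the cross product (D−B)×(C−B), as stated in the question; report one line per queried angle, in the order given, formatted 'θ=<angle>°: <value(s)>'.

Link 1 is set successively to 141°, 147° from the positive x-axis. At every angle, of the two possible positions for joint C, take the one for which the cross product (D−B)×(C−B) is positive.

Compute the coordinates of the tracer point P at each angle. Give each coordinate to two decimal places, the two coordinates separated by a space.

A=(0,0), D=(8.00,0)
θ=141°: B = A + 2.00·(cos141°, sin141°) = (-1.5543, 1.2586)
θ=141°: |BD| = 9.6368
θ=141°: circle(B,5.00) ∩ circle(D,5.00): a=4.8184, h=1.3352
θ=141°:   candidates: C₊=(3.3972,1.9531) cross=12.867; C₋=(3.0485,-0.6945) cross=-12.867
θ=141°:   branch + wants cross > 0 → take C=(3.3972,1.9531) (cross=12.867)
θ=141°: ex = (C−B)/|BC| = (0.9903,0.1389); ey = (-0.1389,0.9903)
θ=141°: P = B + -2.27·ex + -1.03·ey = (-3.6592,-0.0767)
θ=147°: B = A + 2.00·(cos147°, sin147°) = (-1.6773, 1.0893)
θ=147°: |BD| = 9.7385
θ=147°: circle(B,5.00) ∩ circle(D,5.00): a=4.8692, h=1.1361
θ=147°:   candidates: C₊=(3.2884,1.6736) cross=11.063; C₋=(3.0343,-0.5843) cross=-11.063
θ=147°:   branch + wants cross > 0 → take C=(3.2884,1.6736) (cross=11.063)
θ=147°: ex = (C−B)/|BC| = (0.9931,0.1169); ey = (-0.1169,0.9931)
θ=147°: P = B + -2.27·ex + -1.03·ey = (-3.8114,-0.1989)

θ=141°: -3.66 -0.08
θ=147°: -3.81 -0.20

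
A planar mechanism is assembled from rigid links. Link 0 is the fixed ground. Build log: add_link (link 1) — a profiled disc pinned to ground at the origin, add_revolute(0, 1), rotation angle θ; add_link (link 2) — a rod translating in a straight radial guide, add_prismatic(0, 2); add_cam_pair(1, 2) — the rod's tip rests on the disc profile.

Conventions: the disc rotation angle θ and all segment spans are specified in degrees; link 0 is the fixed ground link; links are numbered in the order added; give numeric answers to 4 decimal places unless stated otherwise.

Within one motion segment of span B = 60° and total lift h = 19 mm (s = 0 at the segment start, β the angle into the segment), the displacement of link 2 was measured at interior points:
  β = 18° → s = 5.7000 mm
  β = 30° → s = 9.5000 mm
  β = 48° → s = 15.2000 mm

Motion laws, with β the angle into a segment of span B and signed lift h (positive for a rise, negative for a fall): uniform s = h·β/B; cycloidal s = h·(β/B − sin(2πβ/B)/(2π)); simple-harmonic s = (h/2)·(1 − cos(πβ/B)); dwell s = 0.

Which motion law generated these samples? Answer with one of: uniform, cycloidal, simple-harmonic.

candidates at β/B = r: uniform s = h·r (linear in β); cycloidal s = h·(r − sin(2πr)/(2π)); simple-harmonic s = (h/2)(1 − cos(πr))
β=18°: printed 5.7000 | uniform 5.7000, cycloidal 2.8241, simple-harmonic 3.9160
β=30°: printed 9.5000 | uniform 9.5000, cycloidal 9.5000, simple-harmonic 9.5000
β=48°: printed 15.2000 | uniform 15.2000, cycloidal 18.0759, simple-harmonic 17.1857
only one law matches every sample → uniform

uniform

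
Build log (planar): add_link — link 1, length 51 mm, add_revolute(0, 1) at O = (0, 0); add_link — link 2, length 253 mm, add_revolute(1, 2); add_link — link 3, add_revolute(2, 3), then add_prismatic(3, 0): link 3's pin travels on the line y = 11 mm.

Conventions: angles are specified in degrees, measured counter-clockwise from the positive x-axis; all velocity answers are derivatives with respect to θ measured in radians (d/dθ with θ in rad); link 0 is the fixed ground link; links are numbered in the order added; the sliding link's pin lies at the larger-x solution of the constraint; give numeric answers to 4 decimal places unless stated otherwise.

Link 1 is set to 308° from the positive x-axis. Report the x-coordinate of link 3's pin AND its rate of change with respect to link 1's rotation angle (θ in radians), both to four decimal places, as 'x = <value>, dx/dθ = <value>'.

geometry: r = 51 mm, L = 253 mm, e = 11 mm
crank pin P = (r cos θ, r sin θ) = (31.398735, -40.188548)
h = r sin θ − e = -40.188548 − 11 = -51.188548
x = r cos θ + √(L² − h²) = 31.398735 + 247.767497 = 279.166232
dx/dθ = −r sin θ − h·r cos θ/√(L² − h²) (θ in radians; h = -51.188548) = 46.675500

x = 279.1662, dx/dθ = 46.6755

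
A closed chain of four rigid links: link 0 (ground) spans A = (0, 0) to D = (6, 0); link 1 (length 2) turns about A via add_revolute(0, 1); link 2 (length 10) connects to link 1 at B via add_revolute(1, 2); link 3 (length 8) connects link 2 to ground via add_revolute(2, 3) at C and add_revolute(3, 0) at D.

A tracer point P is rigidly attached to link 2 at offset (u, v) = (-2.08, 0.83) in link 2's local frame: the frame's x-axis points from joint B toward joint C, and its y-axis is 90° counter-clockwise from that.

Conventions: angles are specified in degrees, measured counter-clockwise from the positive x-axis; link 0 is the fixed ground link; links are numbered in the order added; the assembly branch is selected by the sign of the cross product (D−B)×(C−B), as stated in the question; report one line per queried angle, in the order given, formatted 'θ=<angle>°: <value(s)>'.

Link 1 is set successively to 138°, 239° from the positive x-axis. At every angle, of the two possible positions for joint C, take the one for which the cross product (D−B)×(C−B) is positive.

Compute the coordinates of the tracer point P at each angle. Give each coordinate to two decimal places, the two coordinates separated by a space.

A=(0,0), D=(6.00,0)
θ=138°: B = A + 2.00·(cos138°, sin138°) = (-1.4863, 1.3383)
θ=138°: |BD| = 7.6050
θ=138°: circle(B,10.00) ∩ circle(D,8.00): a=6.1694, h=7.8701
θ=138°:   candidates: C₊=(5.9717,8.0000) cross=59.852; C₋=(3.2019,-7.4947) cross=-59.852
θ=138°:   branch + wants cross > 0 → take C=(5.9717,8.0000) (cross=59.852)
θ=138°: ex = (C−B)/|BC| = (0.7458,0.6662); ey = (-0.6662,0.7458)
θ=138°: P = B + -2.08·ex + 0.83·ey = (-3.5905,0.5716)
θ=239°: B = A + 2.00·(cos239°, sin239°) = (-1.0301, -1.7143)
θ=239°: |BD| = 7.2361
θ=239°: circle(B,10.00) ∩ circle(D,8.00): a=6.1056, h=7.9197
θ=239°:   candidates: C₊=(3.0254,7.4264) cross=57.308; C₋=(6.7780,-7.9621) cross=-57.308
θ=239°:   branch + wants cross > 0 → take C=(3.0254,7.4264) (cross=57.308)
θ=239°: ex = (C−B)/|BC| = (0.4055,0.9141); ey = (-0.9141,0.4055)
θ=239°: P = B + -2.08·ex + 0.83·ey = (-2.6323,-3.2790)

θ=138°: -3.59 0.57
θ=239°: -2.63 -3.28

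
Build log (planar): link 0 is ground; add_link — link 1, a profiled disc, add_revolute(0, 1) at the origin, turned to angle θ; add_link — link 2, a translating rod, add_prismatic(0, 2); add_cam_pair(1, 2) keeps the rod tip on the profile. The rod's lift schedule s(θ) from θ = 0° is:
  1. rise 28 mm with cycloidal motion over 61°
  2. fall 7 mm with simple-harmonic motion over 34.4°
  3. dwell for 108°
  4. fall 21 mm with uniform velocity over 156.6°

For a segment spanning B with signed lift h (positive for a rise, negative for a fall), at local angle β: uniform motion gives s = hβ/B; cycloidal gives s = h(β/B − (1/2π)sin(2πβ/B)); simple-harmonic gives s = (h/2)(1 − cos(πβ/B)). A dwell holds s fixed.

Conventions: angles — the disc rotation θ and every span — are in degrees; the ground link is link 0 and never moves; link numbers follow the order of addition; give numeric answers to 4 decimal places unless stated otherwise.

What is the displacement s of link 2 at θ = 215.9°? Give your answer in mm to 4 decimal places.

seg 1 [0°–61°] cycloidal, h=28: full span → s += 28 → s = 28.0000
seg 2 [61°–95.4°] simple-harmonic, h=-7: full span → s += -7 → s = 21.0000
seg 3 [95.4°–203.4°] dwell: s stays 21.0000
seg 4 [203.4°–360°] uniform, h=-21: θ=215.9° here. β=12.5, B=156.6. -21·12.5/156.6 = -1.6762 → s = 19.3238

19.3238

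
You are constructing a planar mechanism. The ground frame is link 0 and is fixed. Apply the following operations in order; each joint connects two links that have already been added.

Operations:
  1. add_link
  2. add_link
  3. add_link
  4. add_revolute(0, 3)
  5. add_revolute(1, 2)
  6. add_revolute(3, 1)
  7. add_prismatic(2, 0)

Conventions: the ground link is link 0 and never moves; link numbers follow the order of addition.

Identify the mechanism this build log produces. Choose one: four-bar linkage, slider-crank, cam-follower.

links: 4 (incl. ground); joints: 3 revolute, 1 prismatic, 0 higher (cam) pair, forming one closed loop
4 links, 3 revolutes + 1 prismatic in one loop → slider-crank

slider-crank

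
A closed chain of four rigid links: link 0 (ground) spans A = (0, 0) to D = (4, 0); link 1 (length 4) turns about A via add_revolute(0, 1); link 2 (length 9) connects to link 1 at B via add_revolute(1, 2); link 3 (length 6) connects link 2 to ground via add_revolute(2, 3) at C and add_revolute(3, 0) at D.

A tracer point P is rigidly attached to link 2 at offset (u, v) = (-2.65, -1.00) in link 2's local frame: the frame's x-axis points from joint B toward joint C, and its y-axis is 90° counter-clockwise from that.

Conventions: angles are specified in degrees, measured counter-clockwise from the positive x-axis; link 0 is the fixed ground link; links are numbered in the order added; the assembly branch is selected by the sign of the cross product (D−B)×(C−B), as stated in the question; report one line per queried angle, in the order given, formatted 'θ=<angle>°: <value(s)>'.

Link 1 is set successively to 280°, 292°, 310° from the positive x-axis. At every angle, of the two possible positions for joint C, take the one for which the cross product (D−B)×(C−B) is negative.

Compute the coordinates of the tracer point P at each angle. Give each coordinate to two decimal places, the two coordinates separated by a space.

A=(0,0), D=(4.00,0)
θ=280°: B = A + 4.00·(cos280°, sin280°) = (0.6946, -3.9392)
θ=280°: |BD| = 5.1423
θ=280°: circle(B,9.00) ∩ circle(D,6.00): a=6.9466, h=5.7223
θ=280°:   candidates: C₊=(0.7763,5.0604) cross=29.426; C₋=(9.5433,-2.2960) cross=-29.426
θ=280°:   branch - wants cross < 0 → take C=(9.5433,-2.2960) (cross=-29.426)
θ=280°: ex = (C−B)/|BC| = (0.9832,0.1826); ey = (-0.1826,0.9832)
θ=280°: P = B + -2.65·ex + -1.00·ey = (-1.7283,-5.4063)
θ=292°: B = A + 4.00·(cos292°, sin292°) = (1.4984, -3.7087)
θ=292°: |BD| = 4.4735
θ=292°: circle(B,9.00) ∩ circle(D,6.00): a=7.2663, h=5.3104
θ=292°:   candidates: C₊=(1.1592,5.2849) cross=23.756; C₋=(9.9642,-0.6542) cross=-23.756
θ=292°:   branch - wants cross < 0 → take C=(9.9642,-0.6542) (cross=-23.756)
θ=292°: ex = (C−B)/|BC| = (0.9406,0.3394); ey = (-0.3394,0.9406)
θ=292°: P = B + -2.65·ex + -1.00·ey = (-0.6549,-5.5488)
θ=310°: B = A + 4.00·(cos310°, sin310°) = (2.5712, -3.0642)
θ=310°: |BD| = 3.3809
θ=310°: circle(B,9.00) ∩ circle(D,6.00): a=8.3454, h=3.3696
θ=310°:   candidates: C₊=(3.0442,5.9234) cross=11.392; C₋=(9.1519,3.0753) cross=-11.392
θ=310°:   branch - wants cross < 0 → take C=(9.1519,3.0753) (cross=-11.392)
θ=310°: ex = (C−B)/|BC| = (0.7312,0.6822); ey = (-0.6822,0.7312)
θ=310°: P = B + -2.65·ex + -1.00·ey = (1.3156,-5.6031)

θ=280°: -1.73 -5.41
θ=292°: -0.65 -5.55
θ=310°: 1.32 -5.60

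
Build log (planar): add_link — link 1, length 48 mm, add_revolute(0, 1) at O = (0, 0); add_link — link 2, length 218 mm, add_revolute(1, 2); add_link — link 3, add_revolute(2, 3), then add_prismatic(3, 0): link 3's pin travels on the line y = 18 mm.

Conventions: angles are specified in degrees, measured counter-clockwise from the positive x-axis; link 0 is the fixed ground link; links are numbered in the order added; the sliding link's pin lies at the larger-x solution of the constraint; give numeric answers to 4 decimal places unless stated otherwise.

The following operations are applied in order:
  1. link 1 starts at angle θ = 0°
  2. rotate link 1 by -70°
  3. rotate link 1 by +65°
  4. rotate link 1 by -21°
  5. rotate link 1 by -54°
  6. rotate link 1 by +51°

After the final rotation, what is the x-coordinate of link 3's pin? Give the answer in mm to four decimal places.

geometry: r = 48 mm, L = 218 mm, e = 18 mm; θ starts at 0°
rotate link 1 by -70°: θ ← 0° -70° = -70°
rotate link 1 by +65°: θ ← -70° +65° = -5°
rotate link 1 by -21°: θ ← -5° -21° = -26°
rotate link 1 by -54°: θ ← -26° -54° = -80°
rotate link 1 by +51°: θ ← -80° +51° = -29°
crank pin P = (r cos θ, r sin θ) = (41.981746, -23.270862)
h = r sin θ − e = -23.270862 − 18 = -41.270862
x = r cos θ + √(L² − h²) = 41.981746 + 214.057740 = 256.039486

256.0395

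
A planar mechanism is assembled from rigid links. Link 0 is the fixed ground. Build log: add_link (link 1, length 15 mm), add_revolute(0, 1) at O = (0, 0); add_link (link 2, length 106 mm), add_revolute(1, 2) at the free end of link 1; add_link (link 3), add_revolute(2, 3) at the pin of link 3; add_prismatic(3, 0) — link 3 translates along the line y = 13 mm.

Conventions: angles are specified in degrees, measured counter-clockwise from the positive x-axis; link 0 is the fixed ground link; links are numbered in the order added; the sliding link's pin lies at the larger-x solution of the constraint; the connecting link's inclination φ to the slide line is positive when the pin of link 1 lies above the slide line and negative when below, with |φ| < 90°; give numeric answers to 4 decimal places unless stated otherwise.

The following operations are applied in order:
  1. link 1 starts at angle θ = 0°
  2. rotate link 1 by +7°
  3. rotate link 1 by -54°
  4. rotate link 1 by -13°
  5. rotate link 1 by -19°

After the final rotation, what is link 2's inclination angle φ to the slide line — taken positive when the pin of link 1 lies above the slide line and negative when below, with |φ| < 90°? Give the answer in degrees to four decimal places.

geometry: r = 15 mm, L = 106 mm, e = 13 mm; θ starts at 0°
rotate link 1 by +7°: θ ← 0° +7° = 7°
rotate link 1 by -54°: θ ← 7° -54° = -47°
rotate link 1 by -13°: θ ← -47° -13° = -60°
rotate link 1 by -19°: θ ← -60° -19° = -79°
h = r sin θ − e = -14.724408 − 13 = -27.724408
sin φ = h / L = -27.724408 / 106 = -0.26155102
φ = arcsin(-0.26155102) = -15.162114°

-15.1621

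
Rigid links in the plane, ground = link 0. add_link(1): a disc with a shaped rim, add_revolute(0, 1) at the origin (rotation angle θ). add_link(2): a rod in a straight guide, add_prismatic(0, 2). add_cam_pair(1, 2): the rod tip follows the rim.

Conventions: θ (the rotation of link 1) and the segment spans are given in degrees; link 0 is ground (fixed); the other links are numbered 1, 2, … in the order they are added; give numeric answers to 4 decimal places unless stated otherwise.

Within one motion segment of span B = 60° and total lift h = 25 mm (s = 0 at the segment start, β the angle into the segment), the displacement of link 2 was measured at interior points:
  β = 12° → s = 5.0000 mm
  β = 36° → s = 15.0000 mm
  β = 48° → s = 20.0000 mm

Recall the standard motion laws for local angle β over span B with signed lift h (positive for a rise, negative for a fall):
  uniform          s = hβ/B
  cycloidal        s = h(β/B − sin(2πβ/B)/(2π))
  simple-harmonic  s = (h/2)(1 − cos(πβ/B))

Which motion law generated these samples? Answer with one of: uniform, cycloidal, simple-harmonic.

candidates at β/B = r: uniform s = h·r (linear in β); cycloidal s = h·(r − sin(2πr)/(2π)); simple-harmonic s = (h/2)(1 − cos(πr))
β=12°: printed 5.0000 | uniform 5.0000, cycloidal 1.2159, simple-harmonic 2.3873
β=36°: printed 15.0000 | uniform 15.0000, cycloidal 17.3387, simple-harmonic 16.3627
β=48°: printed 20.0000 | uniform 20.0000, cycloidal 23.7841, simple-harmonic 22.6127
only one law matches every sample → uniform

uniform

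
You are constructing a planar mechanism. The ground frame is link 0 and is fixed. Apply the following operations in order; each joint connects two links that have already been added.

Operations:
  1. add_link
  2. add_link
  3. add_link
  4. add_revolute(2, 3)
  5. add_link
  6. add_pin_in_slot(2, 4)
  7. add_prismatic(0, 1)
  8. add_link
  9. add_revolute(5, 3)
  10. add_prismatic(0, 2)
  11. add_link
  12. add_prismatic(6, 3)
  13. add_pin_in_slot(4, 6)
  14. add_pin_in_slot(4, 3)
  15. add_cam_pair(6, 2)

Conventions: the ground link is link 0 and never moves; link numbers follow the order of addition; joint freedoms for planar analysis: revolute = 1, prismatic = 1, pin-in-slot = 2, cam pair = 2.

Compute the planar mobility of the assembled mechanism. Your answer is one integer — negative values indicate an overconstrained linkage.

link 0 = ground. State L|J1|J2 = 1|0|0
+link1  2|0|0
+link2  3|0|0
+link3  4|0|0
R(2,3) f=1→J1  4|1|0
+link4  5|1|0
PS(2,4) f=2→J2  5|1|1
P(0,1) f=1→J1  5|2|1
+link5  6|2|1
R(5,3) f=1→J1  6|3|1
P(0,2) f=1→J1  6|4|1
+link6  7|4|1
P(6,3) f=1→J1  7|5|1
PS(4,6) f=2→J2  7|5|2
PS(4,3) f=2→J2  7|5|3
C(6,2) f=2→J2  7|5|4
M = 3(7−1)−2·5−4 = 18−10−4 = 4

M = 4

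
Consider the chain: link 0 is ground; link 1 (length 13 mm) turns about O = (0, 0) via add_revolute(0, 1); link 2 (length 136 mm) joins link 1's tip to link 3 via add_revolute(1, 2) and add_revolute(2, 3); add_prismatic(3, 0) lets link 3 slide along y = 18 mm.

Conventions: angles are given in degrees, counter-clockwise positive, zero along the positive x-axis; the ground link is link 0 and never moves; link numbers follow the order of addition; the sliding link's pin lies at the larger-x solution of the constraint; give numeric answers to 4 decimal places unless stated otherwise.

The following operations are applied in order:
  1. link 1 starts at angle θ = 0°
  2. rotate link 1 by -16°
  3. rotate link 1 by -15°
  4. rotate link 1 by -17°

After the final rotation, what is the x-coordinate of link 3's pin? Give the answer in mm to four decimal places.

geometry: r = 13 mm, L = 136 mm, e = 18 mm; θ starts at 0°
rotate link 1 by -16°: θ ← 0° -16° = -16°
rotate link 1 by -15°: θ ← -16° -15° = -31°
rotate link 1 by -17°: θ ← -31° -17° = -48°
crank pin P = (r cos θ, r sin θ) = (8.698698, -9.660883)
h = r sin θ − e = -9.660883 − 18 = -27.660883
x = r cos θ + √(L² − h²) = 8.698698 + 133.157334 = 141.856032

141.8560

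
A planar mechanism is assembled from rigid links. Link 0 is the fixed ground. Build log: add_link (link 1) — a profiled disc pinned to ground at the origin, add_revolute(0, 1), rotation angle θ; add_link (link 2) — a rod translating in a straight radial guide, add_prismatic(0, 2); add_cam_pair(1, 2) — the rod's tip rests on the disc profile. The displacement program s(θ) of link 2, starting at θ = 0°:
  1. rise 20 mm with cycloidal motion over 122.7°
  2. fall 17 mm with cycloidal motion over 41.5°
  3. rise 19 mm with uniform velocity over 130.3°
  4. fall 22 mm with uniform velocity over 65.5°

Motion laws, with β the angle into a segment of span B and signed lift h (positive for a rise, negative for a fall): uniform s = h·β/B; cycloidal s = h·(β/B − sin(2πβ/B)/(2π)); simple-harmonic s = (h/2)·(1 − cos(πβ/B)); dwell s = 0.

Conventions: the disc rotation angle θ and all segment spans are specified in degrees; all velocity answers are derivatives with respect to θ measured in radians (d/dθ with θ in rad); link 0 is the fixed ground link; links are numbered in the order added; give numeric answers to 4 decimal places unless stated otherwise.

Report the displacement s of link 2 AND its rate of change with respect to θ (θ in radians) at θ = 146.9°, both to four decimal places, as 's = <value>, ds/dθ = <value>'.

seg 1 [0°–122.7°] cycloidal, h=20: full span → s += 20 → s = 20.0000
seg 2 [122.7°–164.2°] cycloidal, h=-17: θ=146.9° here. β=24.2, B=41.5. -17·(0.5831 − sin(2π·0.5831)/(2π)) = -11.2631 → s = 8.7369
velocity in seg [122.7°–164.2°] (cycloidal), θ in radians: β = 24.2° = 0.4224 rad, B = 41.5° = 0.7243 rad; ds/dθ = (h/B)(1 − cos(2πβ/B)) = ((-17)/0.7243)(1 − cos(2π·0.5831)) = -43.811452 mm/rad

s = 8.7369, ds/dθ = -43.8115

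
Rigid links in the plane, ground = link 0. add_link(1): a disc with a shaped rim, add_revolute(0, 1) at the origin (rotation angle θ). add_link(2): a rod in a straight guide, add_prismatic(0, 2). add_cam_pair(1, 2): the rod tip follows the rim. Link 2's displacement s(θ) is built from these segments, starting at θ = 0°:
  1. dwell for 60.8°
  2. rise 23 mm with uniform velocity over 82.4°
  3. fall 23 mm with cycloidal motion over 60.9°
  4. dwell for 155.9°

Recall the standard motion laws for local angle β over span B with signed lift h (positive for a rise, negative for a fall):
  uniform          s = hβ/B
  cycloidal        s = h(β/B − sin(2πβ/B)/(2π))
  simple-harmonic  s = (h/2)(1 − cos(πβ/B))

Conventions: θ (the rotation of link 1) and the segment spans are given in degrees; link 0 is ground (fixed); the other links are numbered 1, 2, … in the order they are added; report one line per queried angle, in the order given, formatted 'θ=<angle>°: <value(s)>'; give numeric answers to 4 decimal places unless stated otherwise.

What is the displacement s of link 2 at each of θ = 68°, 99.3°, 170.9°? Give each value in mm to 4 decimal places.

segment 1 (0° to 60.8°, dwell): s unchanged at 0.0000
θ = 68° falls in segment 2 (60.8° to 143.2°, uniform, h = 23): β = 68 − 60.8 = 7.2°, B = 82.4°; Δs = 23·7.2/82.4 = 2.0097; s = 0.0000 + 2.0097 = 2.0097
θ = 99.3° falls in segment 2 (60.8° to 143.2°, uniform, h = 23): β = 99.3 − 60.8 = 38.5°, B = 82.4°; Δs = 23·38.5/82.4 = 10.7464; s = 0.0000 + 10.7464 = 10.7464
segment 2 (60.8° to 143.2°, uniform, h = 23) is passed completely: s = 0.0000 + (23) = 23.0000
θ = 170.9° falls in segment 3 (143.2° to 204.1°, cycloidal, h = -23): β = 170.9 − 143.2 = 27.7°, B = 60.9°; Δs = -23·(0.4548 − sin(2π·0.4548)/(2π)) = -9.4367; s = 23.0000 − 9.4367 = 13.5633

θ=68°: 2.0097
θ=99.3°: 10.7464
θ=170.9°: 13.5633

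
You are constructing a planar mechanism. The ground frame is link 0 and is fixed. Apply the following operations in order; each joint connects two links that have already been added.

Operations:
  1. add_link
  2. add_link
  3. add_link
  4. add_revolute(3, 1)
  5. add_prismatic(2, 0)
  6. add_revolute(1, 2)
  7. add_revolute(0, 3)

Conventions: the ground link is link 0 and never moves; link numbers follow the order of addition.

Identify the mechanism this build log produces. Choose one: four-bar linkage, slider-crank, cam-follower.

links: 4 (incl. ground); joints: 3 revolute, 1 prismatic, 0 higher (cam) pair, forming one closed loop
4 links, 3 revolutes + 1 prismatic in one loop → slider-crank

slider-crank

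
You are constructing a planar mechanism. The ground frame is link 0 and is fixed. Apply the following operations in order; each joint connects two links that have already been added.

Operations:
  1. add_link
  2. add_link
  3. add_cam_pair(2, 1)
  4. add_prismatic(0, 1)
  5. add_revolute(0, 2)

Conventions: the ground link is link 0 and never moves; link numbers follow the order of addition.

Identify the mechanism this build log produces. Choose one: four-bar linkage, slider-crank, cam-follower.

links: 3 (incl. ground); joints: 1 revolute, 1 prismatic, 1 higher (cam) pair, forming one closed loop
3 links, revolute + prismatic + higher pair in one loop → cam-follower

cam-follower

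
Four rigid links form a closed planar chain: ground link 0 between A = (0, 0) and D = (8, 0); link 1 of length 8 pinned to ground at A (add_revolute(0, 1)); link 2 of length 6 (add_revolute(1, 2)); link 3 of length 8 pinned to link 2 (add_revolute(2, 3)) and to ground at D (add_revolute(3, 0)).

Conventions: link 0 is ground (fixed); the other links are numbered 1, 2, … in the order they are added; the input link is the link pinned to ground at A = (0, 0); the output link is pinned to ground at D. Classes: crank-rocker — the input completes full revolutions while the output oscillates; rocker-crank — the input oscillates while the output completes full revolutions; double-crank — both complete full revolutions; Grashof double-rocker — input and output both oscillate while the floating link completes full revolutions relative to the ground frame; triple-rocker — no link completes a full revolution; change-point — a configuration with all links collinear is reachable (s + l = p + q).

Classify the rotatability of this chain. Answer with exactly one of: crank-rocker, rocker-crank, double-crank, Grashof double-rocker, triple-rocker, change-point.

lengths: ground=8, input=8, coupler=6, output=8
sorted: s=6 (shortest), l=8 (longest), p+q=16
s + l = 14 vs p + q = 16
s + l < p + q (Grashof) with shortest = coupler link → Grashof double-rocker

Grashof double-rocker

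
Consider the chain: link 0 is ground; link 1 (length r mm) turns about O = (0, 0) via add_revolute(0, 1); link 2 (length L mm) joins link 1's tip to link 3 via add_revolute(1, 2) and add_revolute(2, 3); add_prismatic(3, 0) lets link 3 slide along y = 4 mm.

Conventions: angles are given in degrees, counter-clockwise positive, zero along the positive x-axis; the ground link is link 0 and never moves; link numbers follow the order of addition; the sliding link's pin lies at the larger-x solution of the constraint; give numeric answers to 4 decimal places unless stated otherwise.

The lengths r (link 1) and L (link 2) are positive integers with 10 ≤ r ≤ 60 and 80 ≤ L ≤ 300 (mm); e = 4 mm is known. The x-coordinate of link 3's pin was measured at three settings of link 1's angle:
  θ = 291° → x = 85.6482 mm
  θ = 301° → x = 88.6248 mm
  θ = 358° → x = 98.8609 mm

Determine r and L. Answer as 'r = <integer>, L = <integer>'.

constraint per measurement: (x − r cos θ)² + (r sin θ − e)² = L²
subtracting the θ₁ and θ₂ equations cancels the r² and L² terms:
r = (x₁² − x₂²) / (2[(x₁cos θ₁ + e sin θ₁) − (x₂cos θ₂ + e sin θ₂)]) = 16.9998 → r = 17
L² = (x₁ − r cos θ₁)² + (r sin θ₁ − e)² = 6723.9997 → L = 82.0000 → L = 82
check at θ₃=358°: x = 98.8609 (printed 98.8609) ✓

r = 17, L = 82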